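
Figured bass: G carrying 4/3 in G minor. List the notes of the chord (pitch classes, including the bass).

G, Bb, C, Eb

The written figures 4/3 are shorthand for 6/4/3: the 6 is implied.
A third above G in this key is Bb.
A fourth above G in this key is C.
A sixth above G in this key is Eb.
Together with the bass G, this spells C minor seventh in second inversion.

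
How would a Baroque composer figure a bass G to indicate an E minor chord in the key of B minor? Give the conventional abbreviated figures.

6

G is the third of E minor, so the chord is in first inversion.
A triad in first inversion is figured 6/3, conventionally abbreviated 6.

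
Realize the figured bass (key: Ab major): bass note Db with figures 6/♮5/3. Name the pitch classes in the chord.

A third above Db in this key is F.
A fifth above Db in this key is Ab, made natural (A) by the ♮ figure.
A sixth above Db in this key is Bb.
Together with the bass Db, this spells Bb minor-major seventh in first inversion.

Db, F, A, Bb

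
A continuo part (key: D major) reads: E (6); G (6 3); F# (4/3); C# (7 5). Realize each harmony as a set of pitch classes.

E, G, C# | G, B, E | F#, A, B, D | C#, E, G, B

E (6/3): E, G, C#.
G (6/3): G, B, E.
F# (6/4/3): F#, A, B, D.
C# (7/5/3): C#, E, G, B.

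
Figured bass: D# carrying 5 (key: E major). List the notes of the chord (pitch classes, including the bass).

D#, F#, A

The written figures 5 are shorthand for 5/3: the 3 is implied.
A third above D# in this key is F#.
A fifth above D# in this key is A.
Together with the bass D#, this spells D# diminished in root position.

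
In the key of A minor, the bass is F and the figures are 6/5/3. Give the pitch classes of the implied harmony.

F, A, C, D

A third above F in this key is A.
A fifth above F in this key is C.
A sixth above F in this key is D.
Together with the bass F, this spells D minor seventh in first inversion.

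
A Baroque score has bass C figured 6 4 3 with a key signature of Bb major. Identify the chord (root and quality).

F dominant seventh

The figures 6 4 3 indicate a seventh chord in second inversion.
In second inversion the root lies a fourth above the bass: a fourth above C in Bb major is F.
The chord tones are C, Eb, F, A, giving F dominant seventh.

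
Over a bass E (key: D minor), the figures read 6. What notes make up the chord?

E, G, C

The written figures 6 are shorthand for 6/3: the 3 is implied.
A third above E in this key is G.
A sixth above E in this key is C.
Together with the bass E, this spells C major in first inversion.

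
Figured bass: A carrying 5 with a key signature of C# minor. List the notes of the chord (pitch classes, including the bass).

A, C#, E

The written figures 5 are shorthand for 5/3: the 3 is implied.
A third above A in this key is C#.
A fifth above A in this key is E.
Together with the bass A, this spells A major in root position.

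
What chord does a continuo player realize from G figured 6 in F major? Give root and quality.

The figures 6 indicate a triad in first inversion.
In first inversion the root lies a sixth above the bass: a sixth above G in F major is E.
The chord tones are G, Bb, E, giving E diminished.

E diminished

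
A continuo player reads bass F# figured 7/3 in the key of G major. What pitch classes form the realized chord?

F#, A, C, E

The written figures 7/3 are shorthand for 7/5/3: the 5 is implied.
A third above F# in this key is A.
A fifth above F# in this key is C.
A seventh above F# in this key is E.
Together with the bass F#, this spells F# half-diminished seventh in root position.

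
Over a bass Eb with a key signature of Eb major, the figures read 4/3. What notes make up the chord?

Eb, G, Ab, C

The written figures 4/3 are shorthand for 6/4/3: the 6 is implied.
A third above Eb in this key is G.
A fourth above Eb in this key is Ab.
A sixth above Eb in this key is C.
Together with the bass Eb, this spells Ab major seventh in second inversion.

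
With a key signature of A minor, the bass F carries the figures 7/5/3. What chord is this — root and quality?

The figures 7/5/3 indicate a seventh chord in root position.
In root position the bass is the root, so the root is F.
The chord tones are F, A, C, E, giving F major seventh.

F major seventh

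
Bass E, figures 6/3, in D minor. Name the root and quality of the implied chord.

C major

The figures 6/3 indicate a triad in first inversion.
In first inversion the root lies a sixth above the bass: a sixth above E in D minor is C.
The chord tones are E, G, C, giving C major.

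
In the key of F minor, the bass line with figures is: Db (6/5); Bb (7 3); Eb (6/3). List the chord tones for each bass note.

Db, F, Ab, Bb | Bb, Db, F, Ab | Eb, G, C

Db (6/5/3): Db, F, Ab, Bb.
Bb (7/5/3): Bb, Db, F, Ab.
Eb (6/3): Eb, G, C.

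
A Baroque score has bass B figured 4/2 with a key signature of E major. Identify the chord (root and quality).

C# minor seventh

The figures 4/2 indicate a seventh chord in third inversion.
In third inversion the root lies a second above the bass: a second above B in E major is C#.
The chord tones are B, C#, E, G#, giving C# minor seventh.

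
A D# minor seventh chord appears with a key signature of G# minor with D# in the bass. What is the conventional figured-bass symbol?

D# is the root of D# minor seventh, so the chord is in root position.
A seventh chord in root position is figured 7/5/3, conventionally abbreviated 7.

7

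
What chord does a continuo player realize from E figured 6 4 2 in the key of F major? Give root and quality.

The figures 6 4 2 indicate a seventh chord in third inversion.
In third inversion the root lies a second above the bass: a second above E in F major is F.
The chord tones are E, F, A, C, giving F major seventh.

F major seventh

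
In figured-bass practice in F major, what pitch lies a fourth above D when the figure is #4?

Counting 3 letter steps above D lands on G; in F major, that letter is G.
The #4 figure raises it a semitone, giving G#.

G#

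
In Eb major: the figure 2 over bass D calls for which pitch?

Eb

Counting 1 letter step above D lands on E; in Eb major, that letter is Eb.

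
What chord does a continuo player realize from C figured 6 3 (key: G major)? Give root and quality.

The figures 6 3 indicate a triad in first inversion.
In first inversion the root lies a sixth above the bass: a sixth above C in G major is A.
The chord tones are C, E, A, giving A minor.

A minor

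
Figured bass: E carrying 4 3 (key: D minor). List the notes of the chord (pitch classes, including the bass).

The written figures 4 3 are shorthand for 6/4/3: the 6 is implied.
A third above E in this key is G.
A fourth above E in this key is A.
A sixth above E in this key is C.
Together with the bass E, this spells A minor seventh in second inversion.

E, G, A, C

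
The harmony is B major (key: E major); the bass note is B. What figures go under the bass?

B is the root of B major, so the chord is in root position.
A triad in root position is figured 5/3, conventionally abbreviated (no figures — root-position triad).

no figures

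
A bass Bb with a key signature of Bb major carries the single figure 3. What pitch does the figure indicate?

D

Counting 2 letter steps above Bb lands on D; in Bb major, that letter is D.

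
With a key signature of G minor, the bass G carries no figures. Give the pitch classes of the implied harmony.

G, Bb, D

An unfigured bass implies 5/3.
A third above G in this key is Bb.
A fifth above G in this key is D.
Together with the bass G, this spells G minor in root position.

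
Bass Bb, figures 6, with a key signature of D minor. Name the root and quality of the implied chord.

G minor

The figures 6 indicate a triad in first inversion.
In first inversion the root lies a sixth above the bass: a sixth above Bb in D minor is G.
The chord tones are Bb, D, G, giving G minor.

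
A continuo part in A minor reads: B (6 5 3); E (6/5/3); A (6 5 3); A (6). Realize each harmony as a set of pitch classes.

B (6/5/3): B, D, F, G.
E (6/5/3): E, G, B, C.
A (6/5/3): A, C, E, F.
A (6/3): A, C, F.

B, D, F, G | E, G, B, C | A, C, E, F | A, C, F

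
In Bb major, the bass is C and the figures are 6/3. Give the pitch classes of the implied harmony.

A third above C in this key is Eb.
A sixth above C in this key is A.
Together with the bass C, this spells A diminished in first inversion.

C, Eb, A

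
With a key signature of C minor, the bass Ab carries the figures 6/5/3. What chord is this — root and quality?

The figures 6/5/3 indicate a seventh chord in first inversion.
In first inversion the root lies a sixth above the bass: a sixth above Ab in C minor is F.
The chord tones are Ab, C, Eb, F, giving F minor seventh.

F minor seventh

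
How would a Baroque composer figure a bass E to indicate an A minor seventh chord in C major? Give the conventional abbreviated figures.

4/3

E is the fifth of A minor seventh, so the chord is in second inversion.
A seventh chord in second inversion is figured 6/4/3, conventionally abbreviated 4/3.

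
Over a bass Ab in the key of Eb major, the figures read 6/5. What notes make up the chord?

Ab, C, Eb, F

The written figures 6/5 are shorthand for 6/5/3: the 3 is implied.
A third above Ab in this key is C.
A fifth above Ab in this key is Eb.
A sixth above Ab in this key is F.
Together with the bass Ab, this spells F minor seventh in first inversion.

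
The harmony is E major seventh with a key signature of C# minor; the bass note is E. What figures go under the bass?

7

E is the root of E major seventh, so the chord is in root position.
A seventh chord in root position is figured 7/5/3, conventionally abbreviated 7.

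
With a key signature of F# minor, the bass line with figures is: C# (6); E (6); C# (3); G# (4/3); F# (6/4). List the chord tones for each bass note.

C#, E, A | E, G#, C# | C#, E, G# | G#, B, C#, E | F#, B, D

C# (6/3): C#, E, A.
E (6/3): E, G#, C#.
C# (5/3): C#, E, G#.
G# (6/4/3): G#, B, C#, E.
F# (6/4): F#, B, D.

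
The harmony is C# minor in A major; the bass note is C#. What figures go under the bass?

no figures

C# is the root of C# minor, so the chord is in root position.
A triad in root position is figured 5/3, conventionally abbreviated (no figures — root-position triad).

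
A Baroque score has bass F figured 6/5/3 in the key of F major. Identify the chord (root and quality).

D minor seventh

The figures 6/5/3 indicate a seventh chord in first inversion.
In first inversion the root lies a sixth above the bass: a sixth above F in F major is D.
The chord tones are F, A, C, D, giving D minor seventh.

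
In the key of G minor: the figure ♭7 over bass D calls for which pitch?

Counting 6 letter steps above D lands on C; in G minor, that letter is C.
The b7 figure lowers it a semitone, giving Cb.

Cb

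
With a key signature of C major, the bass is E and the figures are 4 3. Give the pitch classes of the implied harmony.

The written figures 4 3 are shorthand for 6/4/3: the 6 is implied.
A third above E in this key is G.
A fourth above E in this key is A.
A sixth above E in this key is C.
Together with the bass E, this spells A minor seventh in second inversion.

E, G, A, C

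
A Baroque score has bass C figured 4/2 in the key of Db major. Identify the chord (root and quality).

Db major seventh

The figures 4/2 indicate a seventh chord in third inversion.
In third inversion the root lies a second above the bass: a second above C in Db major is Db.
The chord tones are C, Db, F, Ab, giving Db major seventh.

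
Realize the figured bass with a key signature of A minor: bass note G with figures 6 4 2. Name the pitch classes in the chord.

G, A, C, E

A second above G in this key is A.
A fourth above G in this key is C.
A sixth above G in this key is E.
Together with the bass G, this spells A minor seventh in third inversion.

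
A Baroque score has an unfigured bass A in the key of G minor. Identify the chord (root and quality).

An unfigured bass indicates a triad in root position.
In root position the bass is the root, so the root is A.
The chord tones are A, C, Eb, giving A diminished.

A diminished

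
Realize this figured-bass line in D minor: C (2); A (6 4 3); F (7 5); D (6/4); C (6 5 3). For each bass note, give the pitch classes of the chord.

C (6/4/2): C, D, F, A.
A (6/4/3): A, C, D, F.
F (7/5/3): F, A, C, E.
D (6/4): D, G, Bb.
C (6/5/3): C, E, G, A.

C, D, F, A | A, C, D, F | F, A, C, E | D, G, Bb | C, E, G, A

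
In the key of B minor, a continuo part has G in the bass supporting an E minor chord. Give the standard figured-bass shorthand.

6

G is the third of E minor, so the chord is in first inversion.
A triad in first inversion is figured 6/3, conventionally abbreviated 6.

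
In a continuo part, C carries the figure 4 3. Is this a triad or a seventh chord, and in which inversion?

4 3 is shorthand for 6/4/3.
Intervals of 6/4/3 above the bass form a seventh chord; the bass is the fifth, so this is second inversion.

seventh chord, second inversion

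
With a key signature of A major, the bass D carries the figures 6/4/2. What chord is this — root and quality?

The figures 6/4/2 indicate a seventh chord in third inversion.
In third inversion the root lies a second above the bass: a second above D in A major is E.
The chord tones are D, E, G#, B, giving E dominant seventh.

E dominant seventh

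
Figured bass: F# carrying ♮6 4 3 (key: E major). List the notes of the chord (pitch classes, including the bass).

F#, A, B, D

A third above F# in this key is A.
A fourth above F# in this key is B.
A sixth above F# in this key is D#, made natural (D) by the ♮ figure.
Together with the bass F#, this spells B minor seventh in second inversion.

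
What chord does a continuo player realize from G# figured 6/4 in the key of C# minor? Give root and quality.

C# minor

The figures 6/4 indicate a triad in second inversion.
In second inversion the root lies a fourth above the bass: a fourth above G# in C# minor is C#.
The chord tones are G#, C#, E, giving C# minor.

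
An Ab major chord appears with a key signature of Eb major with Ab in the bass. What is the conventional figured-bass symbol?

Ab is the root of Ab major, so the chord is in root position.
A triad in root position is figured 5/3, conventionally abbreviated (no figures — root-position triad).

no figures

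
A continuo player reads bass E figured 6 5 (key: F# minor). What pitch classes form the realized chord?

The written figures 6 5 are shorthand for 6/5/3: the 3 is implied.
A third above E in this key is G#.
A fifth above E in this key is B.
A sixth above E in this key is C#.
Together with the bass E, this spells C# minor seventh in first inversion.

E, G#, B, C#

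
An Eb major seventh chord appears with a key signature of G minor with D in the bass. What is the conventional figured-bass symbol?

4/2

D is the seventh of Eb major seventh, so the chord is in third inversion.
A seventh chord in third inversion is figured 6/4/2, conventionally abbreviated 4/2.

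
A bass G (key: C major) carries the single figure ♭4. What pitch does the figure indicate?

Counting 3 letter steps above G lands on C; in C major, that letter is C.
The b4 figure lowers it a semitone, giving Cb.

Cb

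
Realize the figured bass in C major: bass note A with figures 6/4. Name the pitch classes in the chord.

A fourth above A in this key is D.
A sixth above A in this key is F.
Together with the bass A, this spells D minor in second inversion.

A, D, F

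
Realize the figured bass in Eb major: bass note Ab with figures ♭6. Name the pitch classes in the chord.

Ab, C, Fb

The written figures ♭6 are shorthand for 6/3: the 3 is implied.
A third above Ab in this key is C.
A sixth above Ab in this key is F, lowered to Fb by the flat.
Together with the bass Ab, this spells Fb augmented in first inversion.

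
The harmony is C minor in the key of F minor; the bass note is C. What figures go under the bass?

no figures

C is the root of C minor, so the chord is in root position.
A triad in root position is figured 5/3, conventionally abbreviated (no figures — root-position triad).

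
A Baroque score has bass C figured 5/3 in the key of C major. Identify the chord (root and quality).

C major

The figures 5/3 indicate a triad in root position.
In root position the bass is the root, so the root is C.
The chord tones are C, E, G, giving C major.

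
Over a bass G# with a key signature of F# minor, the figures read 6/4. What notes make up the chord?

G#, C#, E

A fourth above G# in this key is C#.
A sixth above G# in this key is E.
Together with the bass G#, this spells C# minor in second inversion.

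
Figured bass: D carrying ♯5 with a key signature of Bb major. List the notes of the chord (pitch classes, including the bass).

D, F, A#

The written figures ♯5 are shorthand for 5/3: the 3 is implied.
A third above D in this key is F.
A fifth above D in this key is A, raised to A# by the sharp.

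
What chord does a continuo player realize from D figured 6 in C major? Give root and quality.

The figures 6 indicate a triad in first inversion.
In first inversion the root lies a sixth above the bass: a sixth above D in C major is B.
The chord tones are D, F, B, giving B diminished.

B diminished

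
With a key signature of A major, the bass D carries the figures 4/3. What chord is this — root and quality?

The figures 4/3 indicate a seventh chord in second inversion.
In second inversion the root lies a fourth above the bass: a fourth above D in A major is G#.
The chord tones are D, F#, G#, B, giving G# half-diminished seventh.

G# half-diminished seventh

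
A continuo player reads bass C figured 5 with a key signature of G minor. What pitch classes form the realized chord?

C, Eb, G

The written figures 5 are shorthand for 5/3: the 3 is implied.
A third above C in this key is Eb.
A fifth above C in this key is G.
Together with the bass C, this spells C minor in root position.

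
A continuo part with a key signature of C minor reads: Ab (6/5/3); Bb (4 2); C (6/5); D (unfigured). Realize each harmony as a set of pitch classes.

Ab (6/5/3): Ab, C, Eb, F.
Bb (6/4/2): Bb, C, Eb, G.
C (6/5/3): C, Eb, G, Ab.
D (5/3): D, F, Ab.

Ab, C, Eb, F | Bb, C, Eb, G | C, Eb, G, Ab | D, F, Ab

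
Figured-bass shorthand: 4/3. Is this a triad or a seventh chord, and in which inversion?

4/3 is shorthand for 6/4/3.
Intervals of 6/4/3 above the bass form a seventh chord; the bass is the fifth, so this is second inversion.

seventh chord, second inversion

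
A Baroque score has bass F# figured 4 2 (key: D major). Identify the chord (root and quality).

G major seventh

The figures 4 2 indicate a seventh chord in third inversion.
In third inversion the root lies a second above the bass: a second above F# in D major is G.
The chord tones are F#, G, B, D, giving G major seventh.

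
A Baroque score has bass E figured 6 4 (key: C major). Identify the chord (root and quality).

A minor

The figures 6 4 indicate a triad in second inversion.
In second inversion the root lies a fourth above the bass: a fourth above E in C major is A.
The chord tones are E, A, C, giving A minor.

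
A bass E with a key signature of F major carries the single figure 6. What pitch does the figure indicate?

Counting 5 letter steps above E lands on C; in F major, that letter is C.

C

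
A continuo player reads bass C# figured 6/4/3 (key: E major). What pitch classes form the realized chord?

A third above C# in this key is E.
A fourth above C# in this key is F#.
A sixth above C# in this key is A.
Together with the bass C#, this spells F# minor seventh in second inversion.

C#, E, F#, A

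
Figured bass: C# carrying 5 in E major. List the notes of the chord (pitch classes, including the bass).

The written figures 5 are shorthand for 5/3: the 3 is implied.
A third above C# in this key is E.
A fifth above C# in this key is G#.
Together with the bass C#, this spells C# minor in root position.

C#, E, G#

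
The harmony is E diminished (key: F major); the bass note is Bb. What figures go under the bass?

Bb is the fifth of E diminished, so the chord is in second inversion.
A triad in second inversion is figured 6/4, conventionally abbreviated 6/4.

6/4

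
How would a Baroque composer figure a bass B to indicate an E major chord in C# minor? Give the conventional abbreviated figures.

B is the fifth of E major, so the chord is in second inversion.
A triad in second inversion is figured 6/4, conventionally abbreviated 6/4.

6/4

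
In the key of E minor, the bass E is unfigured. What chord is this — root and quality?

E minor

An unfigured bass indicates a triad in root position.
In root position the bass is the root, so the root is E.
The chord tones are E, G, B, giving E minor.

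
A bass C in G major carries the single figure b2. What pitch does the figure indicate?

Counting 1 letter step above C lands on D; in G major, that letter is D.
The b2 figure lowers it a semitone, giving Db.

Db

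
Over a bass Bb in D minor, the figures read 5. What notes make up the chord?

The written figures 5 are shorthand for 5/3: the 3 is implied.
A third above Bb in this key is D.
A fifth above Bb in this key is F.
Together with the bass Bb, this spells Bb major in root position.

Bb, D, F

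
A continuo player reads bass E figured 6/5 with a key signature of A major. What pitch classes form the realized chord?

The written figures 6/5 are shorthand for 6/5/3: the 3 is implied.
A third above E in this key is G#.
A fifth above E in this key is B.
A sixth above E in this key is C#.
Together with the bass E, this spells C# minor seventh in first inversion.

E, G#, B, C#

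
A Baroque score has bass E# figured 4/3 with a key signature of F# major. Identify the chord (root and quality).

The figures 4/3 indicate a seventh chord in second inversion.
In second inversion the root lies a fourth above the bass: a fourth above E# in F# major is A#.
The chord tones are E#, G#, A#, C#, giving A# minor seventh.

A# minor seventh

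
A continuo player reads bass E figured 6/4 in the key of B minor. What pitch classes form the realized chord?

A fourth above E in this key is A.
A sixth above E in this key is C#.
Together with the bass E, this spells A major in second inversion.

E, A, C#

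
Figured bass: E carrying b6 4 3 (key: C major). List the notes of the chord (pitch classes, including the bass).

E, G, A, Cb

A third above E in this key is G.
A fourth above E in this key is A.
A sixth above E in this key is C, lowered to Cb by the flat.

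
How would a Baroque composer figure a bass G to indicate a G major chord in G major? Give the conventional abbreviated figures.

G is the root of G major, so the chord is in root position.
A triad in root position is figured 5/3, conventionally abbreviated (no figures — root-position triad).

no figures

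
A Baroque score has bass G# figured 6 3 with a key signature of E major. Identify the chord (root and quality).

The figures 6 3 indicate a triad in first inversion.
In first inversion the root lies a sixth above the bass: a sixth above G# in E major is E.
The chord tones are G#, B, E, giving E major.

E major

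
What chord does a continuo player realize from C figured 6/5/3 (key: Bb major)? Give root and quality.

The figures 6/5/3 indicate a seventh chord in first inversion.
In first inversion the root lies a sixth above the bass: a sixth above C in Bb major is A.
The chord tones are C, Eb, G, A, giving A half-diminished seventh.

A half-diminished seventh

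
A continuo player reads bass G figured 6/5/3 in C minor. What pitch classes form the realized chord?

A third above G in this key is Bb.
A fifth above G in this key is D.
A sixth above G in this key is Eb.
Together with the bass G, this spells Eb major seventh in first inversion.

G, Bb, D, Eb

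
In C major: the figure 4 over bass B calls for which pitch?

E

Counting 3 letter steps above B lands on E; in C major, that letter is E.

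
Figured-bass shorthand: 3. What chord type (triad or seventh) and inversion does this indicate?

3 is shorthand for 5/3.
Intervals of 5/3 above the bass form a triad; the bass is the root, so this is root position.

triad, root position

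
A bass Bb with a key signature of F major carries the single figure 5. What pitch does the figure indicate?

Counting 4 letter steps above Bb lands on F; in F major, that letter is F.

F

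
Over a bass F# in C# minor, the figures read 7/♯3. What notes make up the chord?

F#, A#, C#, E

The written figures 7/♯3 are shorthand for 7/5/3: the 5 is implied.
A third above F# in this key is A, raised to A# by the sharp.
A fifth above F# in this key is C#.
A seventh above F# in this key is E.
Together with the bass F#, this spells F# dominant seventh in root position.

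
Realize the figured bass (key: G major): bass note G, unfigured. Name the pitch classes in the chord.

An unfigured bass implies 5/3.
A third above G in this key is B.
A fifth above G in this key is D.
Together with the bass G, this spells G major in root position.

G, B, D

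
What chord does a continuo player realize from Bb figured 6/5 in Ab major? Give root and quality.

G half-diminished seventh

The figures 6/5 indicate a seventh chord in first inversion.
In first inversion the root lies a sixth above the bass: a sixth above Bb in Ab major is G.
The chord tones are Bb, Db, F, G, giving G half-diminished seventh.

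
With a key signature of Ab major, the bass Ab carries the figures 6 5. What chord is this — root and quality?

The figures 6 5 indicate a seventh chord in first inversion.
In first inversion the root lies a sixth above the bass: a sixth above Ab in Ab major is F.
The chord tones are Ab, C, Eb, F, giving F minor seventh.

F minor seventh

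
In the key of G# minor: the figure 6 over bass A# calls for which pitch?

Counting 5 letter steps above A# lands on F; in G# minor, that letter is F#.

F#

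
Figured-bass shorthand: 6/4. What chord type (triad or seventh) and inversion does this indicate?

triad, second inversion

Intervals of 6/4 above the bass form a triad; the bass is the fifth, so this is second inversion.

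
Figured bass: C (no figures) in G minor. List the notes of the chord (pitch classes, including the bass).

An unfigured bass implies 5/3.
A third above C in this key is Eb.
A fifth above C in this key is G.
Together with the bass C, this spells C minor in root position.

C, Eb, G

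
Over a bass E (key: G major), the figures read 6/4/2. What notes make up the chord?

E, F#, A, C

A second above E in this key is F#.
A fourth above E in this key is A.
A sixth above E in this key is C.
Together with the bass E, this spells F# half-diminished seventh in third inversion.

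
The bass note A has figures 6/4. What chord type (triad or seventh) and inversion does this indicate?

Intervals of 6/4 above the bass form a triad; the bass is the fifth, so this is second inversion.

triad, second inversion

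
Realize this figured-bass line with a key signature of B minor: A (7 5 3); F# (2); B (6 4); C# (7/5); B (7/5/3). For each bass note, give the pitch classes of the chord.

A (7/5/3): A, C#, E, G.
F# (6/4/2): F#, G, B, D.
B (6/4): B, E, G.
C# (7/5/3): C#, E, G, B.
B (7/5/3): B, D, F#, A.

A, C#, E, G | F#, G, B, D | B, E, G | C#, E, G, B | B, D, F#, A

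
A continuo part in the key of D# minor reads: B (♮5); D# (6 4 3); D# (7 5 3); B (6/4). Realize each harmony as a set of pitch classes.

B (♮5/3): B, D#, F.
D# (6/4/3): D#, F#, G#, B.
D# (7/5/3): D#, F#, A#, C#.
B (6/4): B, E#, G#.

B, D#, F | D#, F#, G#, B | D#, F#, A#, C# | B, E#, G#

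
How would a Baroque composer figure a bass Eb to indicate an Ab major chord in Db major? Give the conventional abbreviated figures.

Eb is the fifth of Ab major, so the chord is in second inversion.
A triad in second inversion is figured 6/4, conventionally abbreviated 6/4.

6/4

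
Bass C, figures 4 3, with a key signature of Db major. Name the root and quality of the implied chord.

F minor seventh

The figures 4 3 indicate a seventh chord in second inversion.
In second inversion the root lies a fourth above the bass: a fourth above C in Db major is F.
The chord tones are C, Eb, F, Ab, giving F minor seventh.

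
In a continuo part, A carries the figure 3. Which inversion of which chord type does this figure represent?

3 is shorthand for 5/3.
Intervals of 5/3 above the bass form a triad; the bass is the root, so this is root position.

triad, root position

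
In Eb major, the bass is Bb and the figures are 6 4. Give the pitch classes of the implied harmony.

Bb, Eb, G

A fourth above Bb in this key is Eb.
A sixth above Bb in this key is G.
Together with the bass Bb, this spells Eb major in second inversion.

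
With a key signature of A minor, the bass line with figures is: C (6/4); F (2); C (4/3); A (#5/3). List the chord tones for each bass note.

C, F, A | F, G, B, D | C, E, F, A | A, C, E#

C (6/4): C, F, A.
F (6/4/2): F, G, B, D.
C (6/4/3): C, E, F, A.
A (#5/3): A, C, E#.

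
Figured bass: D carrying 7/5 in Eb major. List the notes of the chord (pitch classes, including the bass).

The written figures 7/5 are shorthand for 7/5/3: the 3 is implied.
A third above D in this key is F.
A fifth above D in this key is Ab.
A seventh above D in this key is C.
Together with the bass D, this spells D half-diminished seventh in root position.

D, F, Ab, C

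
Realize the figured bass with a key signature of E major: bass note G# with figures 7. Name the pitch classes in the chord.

G#, B, D#, F#

The written figures 7 are shorthand for 7/5/3: the 5/3 are implied.
A third above G# in this key is B.
A fifth above G# in this key is D#.
A seventh above G# in this key is F#.
Together with the bass G#, this spells G# minor seventh in root position.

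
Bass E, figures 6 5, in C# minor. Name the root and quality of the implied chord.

The figures 6 5 indicate a seventh chord in first inversion.
In first inversion the root lies a sixth above the bass: a sixth above E in C# minor is C#.
The chord tones are E, G#, B, C#, giving C# minor seventh.

C# minor seventh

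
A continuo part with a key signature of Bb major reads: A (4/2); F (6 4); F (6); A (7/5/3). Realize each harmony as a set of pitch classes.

A, Bb, D, F | F, Bb, D | F, A, D | A, C, Eb, G

A (6/4/2): A, Bb, D, F.
F (6/4): F, Bb, D.
F (6/3): F, A, D.
A (7/5/3): A, C, Eb, G.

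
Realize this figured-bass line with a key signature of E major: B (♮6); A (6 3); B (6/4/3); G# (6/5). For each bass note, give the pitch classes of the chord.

B, D#, G | A, C#, F# | B, D#, E, G# | G#, B, D#, E

B (♮6/3): B, D#, G.
A (6/3): A, C#, F#.
B (6/4/3): B, D#, E, G#.
G# (6/5/3): G#, B, D#, E.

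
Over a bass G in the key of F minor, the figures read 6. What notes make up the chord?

The written figures 6 are shorthand for 6/3: the 3 is implied.
A third above G in this key is Bb.
A sixth above G in this key is Eb.
Together with the bass G, this spells Eb major in first inversion.

G, Bb, Eb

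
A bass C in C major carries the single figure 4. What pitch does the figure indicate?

F

Counting 3 letter steps above C lands on F; in C major, that letter is F.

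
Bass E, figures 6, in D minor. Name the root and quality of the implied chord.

The figures 6 indicate a triad in first inversion.
In first inversion the root lies a sixth above the bass: a sixth above E in D minor is C.
The chord tones are E, G, C, giving C major.

C major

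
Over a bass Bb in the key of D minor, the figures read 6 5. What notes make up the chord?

The written figures 6 5 are shorthand for 6/5/3: the 3 is implied.
A third above Bb in this key is D.
A fifth above Bb in this key is F.
A sixth above Bb in this key is G.
Together with the bass Bb, this spells G minor seventh in first inversion.

Bb, D, F, G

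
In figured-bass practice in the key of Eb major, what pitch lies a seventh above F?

Counting 6 letter steps above F lands on E; in Eb major, that letter is Eb.

Eb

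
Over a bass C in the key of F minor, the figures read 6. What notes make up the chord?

The written figures 6 are shorthand for 6/3: the 3 is implied.
A third above C in this key is Eb.
A sixth above C in this key is Ab.
Together with the bass C, this spells Ab major in first inversion.

C, Eb, Ab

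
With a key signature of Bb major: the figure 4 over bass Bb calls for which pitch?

Counting 3 letter steps above Bb lands on E; in Bb major, that letter is Eb.

Eb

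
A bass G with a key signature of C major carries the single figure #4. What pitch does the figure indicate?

Counting 3 letter steps above G lands on C; in C major, that letter is C.
The #4 figure raises it a semitone, giving C#.

C#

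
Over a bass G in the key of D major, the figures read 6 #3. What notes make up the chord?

A third above G in this key is B, raised to B# by the sharp.
A sixth above G in this key is E.

G, B#, E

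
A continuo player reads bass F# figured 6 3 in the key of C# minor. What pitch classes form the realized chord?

A third above F# in this key is A.
A sixth above F# in this key is D#.
Together with the bass F#, this spells D# diminished in first inversion.

F#, A, D#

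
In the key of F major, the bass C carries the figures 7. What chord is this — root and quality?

C dominant seventh

The figures 7 indicate a seventh chord in root position.
In root position the bass is the root, so the root is C.
The chord tones are C, E, G, Bb, giving C dominant seventh.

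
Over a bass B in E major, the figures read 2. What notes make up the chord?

The written figures 2 are shorthand for 6/4/2: the 6/4 are implied.
A second above B in this key is C#.
A fourth above B in this key is E.
A sixth above B in this key is G#.
Together with the bass B, this spells C# minor seventh in third inversion.

B, C#, E, G#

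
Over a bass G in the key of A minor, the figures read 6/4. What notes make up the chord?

A fourth above G in this key is C.
A sixth above G in this key is E.
Together with the bass G, this spells C major in second inversion.

G, C, E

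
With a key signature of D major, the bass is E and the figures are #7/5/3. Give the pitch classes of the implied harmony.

A third above E in this key is G.
A fifth above E in this key is B.
A seventh above E in this key is D, raised to D# by the sharp.
Together with the bass E, this spells E minor-major seventh in root position.

E, G, B, D#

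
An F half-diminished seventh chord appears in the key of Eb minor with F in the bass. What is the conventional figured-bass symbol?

F is the root of F half-diminished seventh, so the chord is in root position.
A seventh chord in root position is figured 7/5/3, conventionally abbreviated 7.

7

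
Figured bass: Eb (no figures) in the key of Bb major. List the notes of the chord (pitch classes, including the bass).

An unfigured bass implies 5/3.
A third above Eb in this key is G.
A fifth above Eb in this key is Bb.
Together with the bass Eb, this spells Eb major in root position.

Eb, G, Bb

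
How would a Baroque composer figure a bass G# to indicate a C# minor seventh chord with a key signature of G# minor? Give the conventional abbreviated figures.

4/3

G# is the fifth of C# minor seventh, so the chord is in second inversion.
A seventh chord in second inversion is figured 6/4/3, conventionally abbreviated 4/3.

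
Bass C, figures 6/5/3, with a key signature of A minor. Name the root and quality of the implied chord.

The figures 6/5/3 indicate a seventh chord in first inversion.
In first inversion the root lies a sixth above the bass: a sixth above C in A minor is A.
The chord tones are C, E, G, A, giving A minor seventh.

A minor seventh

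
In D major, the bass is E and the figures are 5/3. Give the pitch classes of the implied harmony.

E, G, B

A third above E in this key is G.
A fifth above E in this key is B.
Together with the bass E, this spells E minor in root position.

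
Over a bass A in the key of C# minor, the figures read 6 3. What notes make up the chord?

A third above A in this key is C#.
A sixth above A in this key is F#.
Together with the bass A, this spells F# minor in first inversion.

A, C#, F#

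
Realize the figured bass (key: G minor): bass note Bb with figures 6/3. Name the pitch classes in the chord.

Bb, D, G

A third above Bb in this key is D.
A sixth above Bb in this key is G.
Together with the bass Bb, this spells G minor in first inversion.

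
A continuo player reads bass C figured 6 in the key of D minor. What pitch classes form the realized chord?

C, E, A

The written figures 6 are shorthand for 6/3: the 3 is implied.
A third above C in this key is E.
A sixth above C in this key is A.
Together with the bass C, this spells A minor in first inversion.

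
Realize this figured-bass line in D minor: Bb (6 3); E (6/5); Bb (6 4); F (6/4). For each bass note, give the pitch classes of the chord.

Bb (6/3): Bb, D, G.
E (6/5/3): E, G, Bb, C.
Bb (6/4): Bb, E, G.
F (6/4): F, Bb, D.

Bb, D, G | E, G, Bb, C | Bb, E, G | F, Bb, D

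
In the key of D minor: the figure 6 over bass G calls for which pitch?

E

Counting 5 letter steps above G lands on E; in D minor, that letter is E.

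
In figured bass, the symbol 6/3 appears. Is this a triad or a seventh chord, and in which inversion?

Intervals of 6/3 above the bass form a triad; the bass is the third, so this is first inversion.

triad, first inversion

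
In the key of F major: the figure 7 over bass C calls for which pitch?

Counting 6 letter steps above C lands on B; in F major, that letter is Bb.

Bb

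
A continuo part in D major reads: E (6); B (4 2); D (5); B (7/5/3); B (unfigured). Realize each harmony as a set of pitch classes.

E (6/3): E, G, C#.
B (6/4/2): B, C#, E, G.
D (5/3): D, F#, A.
B (7/5/3): B, D, F#, A.
B (5/3): B, D, F#.

E, G, C# | B, C#, E, G | D, F#, A | B, D, F#, A | B, D, F#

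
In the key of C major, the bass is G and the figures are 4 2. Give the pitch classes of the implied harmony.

G, A, C, E

The written figures 4 2 are shorthand for 6/4/2: the 6 is implied.
A second above G in this key is A.
A fourth above G in this key is C.
A sixth above G in this key is E.
Together with the bass G, this spells A minor seventh in third inversion.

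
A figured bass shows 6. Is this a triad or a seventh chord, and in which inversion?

triad, first inversion

6 is shorthand for 6/3.
Intervals of 6/3 above the bass form a triad; the bass is the third, so this is first inversion.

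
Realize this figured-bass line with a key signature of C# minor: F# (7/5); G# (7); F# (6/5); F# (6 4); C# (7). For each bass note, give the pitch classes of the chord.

F# (7/5/3): F#, A, C#, E.
G# (7/5/3): G#, B, D#, F#.
F# (6/5/3): F#, A, C#, D#.
F# (6/4): F#, B, D#.
C# (7/5/3): C#, E, G#, B.

F#, A, C#, E | G#, B, D#, F# | F#, A, C#, D# | F#, B, D# | C#, E, G#, B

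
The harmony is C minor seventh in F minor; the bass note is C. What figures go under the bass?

7

C is the root of C minor seventh, so the chord is in root position.
A seventh chord in root position is figured 7/5/3, conventionally abbreviated 7.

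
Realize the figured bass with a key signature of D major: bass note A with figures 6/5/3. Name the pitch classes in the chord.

A, C#, E, F#

A third above A in this key is C#.
A fifth above A in this key is E.
A sixth above A in this key is F#.
Together with the bass A, this spells F# minor seventh in first inversion.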